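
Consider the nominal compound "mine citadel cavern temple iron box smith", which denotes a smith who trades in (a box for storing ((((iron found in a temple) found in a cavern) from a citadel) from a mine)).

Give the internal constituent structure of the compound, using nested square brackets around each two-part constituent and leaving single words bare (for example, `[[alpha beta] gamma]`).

Overall it is a kind of smith; the modifier is "mine citadel cavern temple iron box".
Within "mine citadel cavern temple iron box", the head is "box" and the modifier is "mine citadel cavern temple iron".
Within "mine citadel cavern temple iron", the head is "iron" (specifically "citadel cavern temple iron") and the modifier is "mine".
Within "citadel cavern temple iron", the head is "iron" (specifically "cavern temple iron") and the modifier is "citadel".
Within "cavern temple iron", the head is "iron" (specifically "temple iron") and the modifier is "cavern".
Within "temple iron", the head is "iron" and the modifier is "temple".
Assembled: [[[mine [citadel [cavern [temple iron]]]] box] smith].

[[[mine [citadel [cavern [temple iron]]]] box] smith]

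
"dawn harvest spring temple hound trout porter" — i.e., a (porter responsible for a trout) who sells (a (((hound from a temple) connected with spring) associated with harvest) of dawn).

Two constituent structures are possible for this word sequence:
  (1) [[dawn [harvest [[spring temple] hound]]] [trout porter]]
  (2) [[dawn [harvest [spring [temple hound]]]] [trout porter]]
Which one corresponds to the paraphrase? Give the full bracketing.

[[dawn [harvest [spring [temple hound]]]] [trout porter]]

The paraphrase's head is the "porter" part ("trout porter"); its modifier is "dawn harvest spring temple hound".
That top-level split, carried through the inner groups, gives [[dawn [harvest [spring [temple hound]]]] [trout porter]].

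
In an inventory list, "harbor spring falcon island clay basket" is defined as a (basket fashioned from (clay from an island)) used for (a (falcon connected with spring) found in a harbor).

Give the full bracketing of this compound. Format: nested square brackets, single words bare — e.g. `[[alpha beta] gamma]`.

[[harbor [spring falcon]] [[island clay] basket]]

Whole compound: head "basket" (specifically "island clay basket"), modifier "harbor spring falcon".
Inside "harbor spring falcon": head "falcon" (specifically "spring falcon"), modifier "harbor".
Inside "spring falcon": head "falcon", modifier "spring".
Inside "island clay basket": head "basket", modifier "island clay".
Inside "island clay": head "clay", modifier "island".
So the structure is [[harbor [spring falcon]] [[island clay] basket]].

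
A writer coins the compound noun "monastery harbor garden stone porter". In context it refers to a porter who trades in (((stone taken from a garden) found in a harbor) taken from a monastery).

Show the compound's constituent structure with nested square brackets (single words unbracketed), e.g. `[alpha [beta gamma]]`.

[[monastery [harbor [garden stone]]] porter]

Whole compound: head "porter", modifier "monastery harbor garden stone".
Within "monastery harbor garden stone", the head is "stone" (specifically "harbor garden stone") and the modifier is "monastery".
Within "harbor garden stone", the head is "stone" (specifically "garden stone") and the modifier is "harbor".
Within "garden stone", the head is "stone" and the modifier is "garden".
So the structure is [[monastery [harbor [garden stone]]] porter].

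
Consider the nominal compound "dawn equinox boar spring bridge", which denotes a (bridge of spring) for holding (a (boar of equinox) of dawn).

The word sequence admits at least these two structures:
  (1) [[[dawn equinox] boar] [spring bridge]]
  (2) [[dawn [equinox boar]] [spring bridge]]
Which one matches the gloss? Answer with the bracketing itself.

[[dawn [equinox boar]] [spring bridge]]

The paraphrase's head is the "bridge" part ("spring bridge"); its modifier is "dawn equinox boar".
That top-level split, carried through the inner groups, gives [[dawn [equinox boar]] [spring bridge]].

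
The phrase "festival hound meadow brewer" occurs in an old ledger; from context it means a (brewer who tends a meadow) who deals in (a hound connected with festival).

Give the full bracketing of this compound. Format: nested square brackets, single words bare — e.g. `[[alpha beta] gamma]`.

At the top level: head "brewer" (specifically "meadow brewer"); modifier "festival hound".
Inside "festival hound": head "hound", modifier "festival".
Inside "meadow brewer": head "brewer", modifier "meadow".
Assembled: [[festival hound] [meadow brewer]].

[[festival hound] [meadow brewer]]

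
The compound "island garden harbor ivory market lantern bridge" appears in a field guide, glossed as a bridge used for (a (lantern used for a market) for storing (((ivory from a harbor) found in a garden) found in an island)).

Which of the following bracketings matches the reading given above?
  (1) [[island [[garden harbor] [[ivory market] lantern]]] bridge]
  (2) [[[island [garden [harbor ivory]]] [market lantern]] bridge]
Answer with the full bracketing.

[[[island [garden [harbor ivory]]] [market lantern]] bridge]

The paraphrase's head is the "bridge" part ("bridge"); its modifier is "island garden harbor ivory market lantern".
That top-level split, carried through the inner groups, gives [[[island [garden [harbor ivory]]] [market lantern]] bridge].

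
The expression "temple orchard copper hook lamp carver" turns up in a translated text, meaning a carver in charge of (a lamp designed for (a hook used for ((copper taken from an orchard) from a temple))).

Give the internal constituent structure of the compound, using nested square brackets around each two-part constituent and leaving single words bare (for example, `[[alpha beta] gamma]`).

[[[[temple [orchard copper]] hook] lamp] carver]

The outermost head in the paraphrase is "carver", modified by "temple orchard copper hook lamp".
Inside "temple orchard copper hook lamp": head "lamp", modifier "temple orchard copper hook".
Inside "temple orchard copper hook": head "hook", modifier "temple orchard copper".
Inside "temple orchard copper": head "copper" (specifically "orchard copper"), modifier "temple".
Inside "orchard copper": head "copper", modifier "orchard".
Assembled: [[[[temple [orchard copper]] hook] lamp] carver].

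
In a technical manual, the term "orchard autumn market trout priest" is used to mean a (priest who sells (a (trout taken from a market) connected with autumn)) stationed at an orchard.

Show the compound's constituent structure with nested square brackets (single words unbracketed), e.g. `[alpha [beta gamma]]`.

[orchard [[autumn [market trout]] priest]]

The outermost head in the paraphrase is "priest" (specifically "autumn market trout priest"), modified by "orchard".
"autumn market trout priest" → head "priest", modifier "autumn market trout".
"autumn market trout" → head "trout" (specifically "market trout"), modifier "autumn".
"market trout" → head "trout", modifier "market".
So the structure is [orchard [[autumn [market trout]] priest]].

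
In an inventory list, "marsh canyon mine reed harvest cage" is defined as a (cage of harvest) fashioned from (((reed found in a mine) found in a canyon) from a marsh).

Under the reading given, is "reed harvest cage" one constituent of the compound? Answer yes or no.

The top-level split is [marsh canyon mine reed] [harvest cage]; the full structure is [[marsh [canyon [mine reed]]] [harvest cage]].
"reed harvest cage" straddles a constituent boundary, so it is not a single unit.

no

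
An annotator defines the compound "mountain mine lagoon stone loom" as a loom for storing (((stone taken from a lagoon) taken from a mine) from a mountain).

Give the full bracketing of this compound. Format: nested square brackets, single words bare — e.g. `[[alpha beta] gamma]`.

Overall it is a kind of loom; the modifier is "mountain mine lagoon stone".
Within "mountain mine lagoon stone", the head is "stone" (specifically "mine lagoon stone") and the modifier is "mountain".
Within "mine lagoon stone", the head is "stone" (specifically "lagoon stone") and the modifier is "mine".
Within "lagoon stone", the head is "stone" and the modifier is "lagoon".
Putting it together: [[mountain [mine [lagoon stone]]] loom].

[[mountain [mine [lagoon stone]]] loom]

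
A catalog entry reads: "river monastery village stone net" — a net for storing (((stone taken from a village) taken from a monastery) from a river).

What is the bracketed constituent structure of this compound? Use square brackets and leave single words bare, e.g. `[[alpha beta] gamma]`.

At the top level: head "net"; modifier "river monastery village stone".
"river monastery village stone" → head "stone" (specifically "monastery village stone"), modifier "river".
"monastery village stone" → head "stone" (specifically "village stone"), modifier "monastery".
"village stone" → head "stone", modifier "village".
Assembled: [[river [monastery [village stone]]] net].

[[river [monastery [village stone]]] net]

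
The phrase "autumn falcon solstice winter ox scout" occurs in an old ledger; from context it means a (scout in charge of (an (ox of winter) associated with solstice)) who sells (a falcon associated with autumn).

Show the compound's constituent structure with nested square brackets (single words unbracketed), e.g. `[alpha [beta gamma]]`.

[[autumn falcon] [[solstice [winter ox]] scout]]

At the top level: head "scout" (specifically "solstice winter ox scout"); modifier "autumn falcon".
Within "autumn falcon", the head is "falcon" and the modifier is "autumn".
Within "solstice winter ox scout", the head is "scout" and the modifier is "solstice winter ox".
Within "solstice winter ox", the head is "ox" (specifically "winter ox") and the modifier is "solstice".
Within "winter ox", the head is "ox" and the modifier is "winter".
Assembled: [[autumn falcon] [[solstice [winter ox]] scout]].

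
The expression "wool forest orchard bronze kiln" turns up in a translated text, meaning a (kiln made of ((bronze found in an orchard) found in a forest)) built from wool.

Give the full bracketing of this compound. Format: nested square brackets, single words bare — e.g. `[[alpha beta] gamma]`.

[wool [[forest [orchard bronze]] kiln]]

Overall it is a kind of kiln (specifically "forest orchard bronze kiln"); the modifier is "wool".
Within "forest orchard bronze kiln", the head is "kiln" and the modifier is "forest orchard bronze".
Within "forest orchard bronze", the head is "bronze" (specifically "orchard bronze") and the modifier is "forest".
Within "orchard bronze", the head is "bronze" and the modifier is "orchard".
Putting it together: [wool [[forest [orchard bronze]] kiln]].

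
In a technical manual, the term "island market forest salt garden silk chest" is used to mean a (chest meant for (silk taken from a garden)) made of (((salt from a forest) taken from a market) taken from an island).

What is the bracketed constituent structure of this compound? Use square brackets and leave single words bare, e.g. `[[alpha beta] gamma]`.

Overall it is a kind of chest (specifically "garden silk chest"); the modifier is "island market forest salt".
Inside "island market forest salt": head "salt" (specifically "market forest salt"), modifier "island".
Inside "market forest salt": head "salt" (specifically "forest salt"), modifier "market".
Inside "forest salt": head "salt", modifier "forest".
Inside "garden silk chest": head "chest", modifier "garden silk".
Inside "garden silk": head "silk", modifier "garden".
Assembled: [[island [market [forest salt]]] [[garden silk] chest]].

[[island [market [forest salt]]] [[garden silk] chest]]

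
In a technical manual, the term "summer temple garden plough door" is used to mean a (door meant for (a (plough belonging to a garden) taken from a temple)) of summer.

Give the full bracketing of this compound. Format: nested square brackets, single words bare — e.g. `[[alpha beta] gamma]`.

[summer [[temple [garden plough]] door]]

Overall it is a kind of door (specifically "temple garden plough door"); the modifier is "summer".
Within "temple garden plough door", the head is "door" and the modifier is "temple garden plough".
Within "temple garden plough", the head is "plough" (specifically "garden plough") and the modifier is "temple".
Within "garden plough", the head is "plough" and the modifier is "garden".
Assembled: [summer [[temple [garden plough]] door]].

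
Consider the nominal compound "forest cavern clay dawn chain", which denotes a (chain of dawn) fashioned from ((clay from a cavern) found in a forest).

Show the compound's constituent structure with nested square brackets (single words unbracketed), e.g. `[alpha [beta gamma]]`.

Overall it is a kind of chain (specifically "dawn chain"); the modifier is "forest cavern clay".
Inside "forest cavern clay": head "clay" (specifically "cavern clay"), modifier "forest".
Inside "cavern clay": head "clay", modifier "cavern".
Inside "dawn chain": head "chain", modifier "dawn".
Assembled: [[forest [cavern clay]] [dawn chain]].

[[forest [cavern clay]] [dawn chain]]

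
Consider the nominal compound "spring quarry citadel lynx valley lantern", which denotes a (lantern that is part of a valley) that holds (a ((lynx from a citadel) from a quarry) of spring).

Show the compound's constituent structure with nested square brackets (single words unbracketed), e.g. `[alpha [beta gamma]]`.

Whole compound: head "lantern" (specifically "valley lantern"), modifier "spring quarry citadel lynx".
Within "spring quarry citadel lynx", the head is "lynx" (specifically "quarry citadel lynx") and the modifier is "spring".
Within "quarry citadel lynx", the head is "lynx" (specifically "citadel lynx") and the modifier is "quarry".
Within "citadel lynx", the head is "lynx" and the modifier is "citadel".
Within "valley lantern", the head is "lantern" and the modifier is "valley".
Assembled: [[spring [quarry [citadel lynx]]] [valley lantern]].

[[spring [quarry [citadel lynx]]] [valley lantern]]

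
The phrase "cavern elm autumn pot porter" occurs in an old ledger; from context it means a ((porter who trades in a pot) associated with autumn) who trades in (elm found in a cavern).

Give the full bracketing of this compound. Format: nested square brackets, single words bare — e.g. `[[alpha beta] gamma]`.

[[cavern elm] [autumn [pot porter]]]

The outermost head in the paraphrase is "porter" (specifically "autumn pot porter"), modified by "cavern elm".
Within "cavern elm", the head is "elm" and the modifier is "cavern".
Within "autumn pot porter", the head is "porter" (specifically "pot porter") and the modifier is "autumn".
Within "pot porter", the head is "porter" and the modifier is "pot".
Putting it together: [[cavern elm] [autumn [pot porter]]].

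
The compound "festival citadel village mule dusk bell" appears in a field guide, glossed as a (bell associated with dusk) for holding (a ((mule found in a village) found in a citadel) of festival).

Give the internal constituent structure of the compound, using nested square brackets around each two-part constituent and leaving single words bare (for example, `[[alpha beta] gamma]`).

[[festival [citadel [village mule]]] [dusk bell]]

Overall it is a kind of bell (specifically "dusk bell"); the modifier is "festival citadel village mule".
Inside "festival citadel village mule": head "mule" (specifically "citadel village mule"), modifier "festival".
Inside "citadel village mule": head "mule" (specifically "village mule"), modifier "citadel".
Inside "village mule": head "mule", modifier "village".
Inside "dusk bell": head "bell", modifier "dusk".
So the structure is [[festival [citadel [village mule]]] [dusk bell]].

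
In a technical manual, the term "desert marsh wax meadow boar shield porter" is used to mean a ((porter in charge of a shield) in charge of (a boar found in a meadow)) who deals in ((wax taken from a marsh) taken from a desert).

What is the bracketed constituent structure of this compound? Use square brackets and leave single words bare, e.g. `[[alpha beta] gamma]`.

At the top level: head "porter" (specifically "meadow boar shield porter"); modifier "desert marsh wax".
Within "desert marsh wax", the head is "wax" (specifically "marsh wax") and the modifier is "desert".
Within "marsh wax", the head is "wax" and the modifier is "marsh".
Within "meadow boar shield porter", the head is "porter" (specifically "shield porter") and the modifier is "meadow boar".
Within "meadow boar", the head is "boar" and the modifier is "meadow".
Within "shield porter", the head is "porter" and the modifier is "shield".
Assembled: [[desert [marsh wax]] [[meadow boar] [shield porter]]].

[[desert [marsh wax]] [[meadow boar] [shield porter]]]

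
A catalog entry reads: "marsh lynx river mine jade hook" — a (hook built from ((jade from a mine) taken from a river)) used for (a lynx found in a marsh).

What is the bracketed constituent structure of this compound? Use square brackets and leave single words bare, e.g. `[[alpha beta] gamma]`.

[[marsh lynx] [[river [mine jade]] hook]]

At the top level: head "hook" (specifically "river mine jade hook"); modifier "marsh lynx".
Inside "marsh lynx": head "lynx", modifier "marsh".
Inside "river mine jade hook": head "hook", modifier "river mine jade".
Inside "river mine jade": head "jade" (specifically "mine jade"), modifier "river".
Inside "mine jade": head "jade", modifier "mine".
Putting it together: [[marsh lynx] [[river [mine jade]] hook]].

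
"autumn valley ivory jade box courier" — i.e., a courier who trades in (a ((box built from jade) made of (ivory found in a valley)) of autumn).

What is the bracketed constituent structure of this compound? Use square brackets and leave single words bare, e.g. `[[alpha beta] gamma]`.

Whole compound: head "courier", modifier "autumn valley ivory jade box".
Within "autumn valley ivory jade box", the head is "box" (specifically "valley ivory jade box") and the modifier is "autumn".
Within "valley ivory jade box", the head is "box" (specifically "jade box") and the modifier is "valley ivory".
Within "valley ivory", the head is "ivory" and the modifier is "valley".
Within "jade box", the head is "box" and the modifier is "jade".
Assembled: [[autumn [[valley ivory] [jade box]]] courier].

[[autumn [[valley ivory] [jade box]]] courier]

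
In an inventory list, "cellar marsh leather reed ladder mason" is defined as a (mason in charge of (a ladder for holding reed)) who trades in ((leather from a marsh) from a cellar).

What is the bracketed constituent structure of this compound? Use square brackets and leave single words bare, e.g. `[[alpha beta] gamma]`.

Overall it is a kind of mason (specifically "reed ladder mason"); the modifier is "cellar marsh leather".
"cellar marsh leather" → head "leather" (specifically "marsh leather"), modifier "cellar".
"marsh leather" → head "leather", modifier "marsh".
"reed ladder mason" → head "mason", modifier "reed ladder".
"reed ladder" → head "ladder", modifier "reed".
Putting it together: [[cellar [marsh leather]] [[reed ladder] mason]].

[[cellar [marsh leather]] [[reed ladder] mason]]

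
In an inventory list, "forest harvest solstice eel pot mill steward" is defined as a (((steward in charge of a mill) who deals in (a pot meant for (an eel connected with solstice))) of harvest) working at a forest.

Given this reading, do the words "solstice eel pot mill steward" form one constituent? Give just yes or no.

The paraphrase groups the words so that "solstice eel pot mill steward" is one unit: it corresponds to a single parenthesized sub-phrase.
The full structure is [forest [harvest [[[solstice eel] pot] [mill steward]]]], in which [solstice eel pot mill steward] is a constituent.

yes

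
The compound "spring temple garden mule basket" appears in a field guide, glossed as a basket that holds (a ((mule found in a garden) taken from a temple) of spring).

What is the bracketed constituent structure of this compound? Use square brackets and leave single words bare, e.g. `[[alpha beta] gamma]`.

Overall it is a kind of basket; the modifier is "spring temple garden mule".
"spring temple garden mule" → head "mule" (specifically "temple garden mule"), modifier "spring".
"temple garden mule" → head "mule" (specifically "garden mule"), modifier "temple".
"garden mule" → head "mule", modifier "garden".
So the structure is [[spring [temple [garden mule]]] basket].

[[spring [temple [garden mule]]] basket]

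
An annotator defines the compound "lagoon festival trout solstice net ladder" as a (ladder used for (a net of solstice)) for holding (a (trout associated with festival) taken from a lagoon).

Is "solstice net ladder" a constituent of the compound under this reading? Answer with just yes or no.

yes

The paraphrase groups the words so that "solstice net ladder" is one unit: it corresponds to a single parenthesized sub-phrase.
The full structure is [[lagoon [festival trout]] [[solstice net] ladder]], in which [solstice net ladder] is a constituent.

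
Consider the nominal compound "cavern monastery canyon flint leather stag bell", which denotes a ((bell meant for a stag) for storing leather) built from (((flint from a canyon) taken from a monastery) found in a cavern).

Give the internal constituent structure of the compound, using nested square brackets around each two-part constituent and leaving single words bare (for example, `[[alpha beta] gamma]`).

[[cavern [monastery [canyon flint]]] [leather [stag bell]]]

Overall it is a kind of bell (specifically "leather stag bell"); the modifier is "cavern monastery canyon flint".
Within "cavern monastery canyon flint", the head is "flint" (specifically "monastery canyon flint") and the modifier is "cavern".
Within "monastery canyon flint", the head is "flint" (specifically "canyon flint") and the modifier is "monastery".
Within "canyon flint", the head is "flint" and the modifier is "canyon".
Within "leather stag bell", the head is "bell" (specifically "stag bell") and the modifier is "leather".
Within "stag bell", the head is "bell" and the modifier is "stag".
Putting it together: [[cavern [monastery [canyon flint]]] [leather [stag bell]]].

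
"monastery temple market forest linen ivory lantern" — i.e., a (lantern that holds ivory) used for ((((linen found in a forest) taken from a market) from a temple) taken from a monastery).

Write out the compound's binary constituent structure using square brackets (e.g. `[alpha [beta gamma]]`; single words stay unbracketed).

[[monastery [temple [market [forest linen]]]] [ivory lantern]]

The outermost head in the paraphrase is "lantern" (specifically "ivory lantern"), modified by "monastery temple market forest linen".
Within "monastery temple market forest linen", the head is "linen" (specifically "temple market forest linen") and the modifier is "monastery".
Within "temple market forest linen", the head is "linen" (specifically "market forest linen") and the modifier is "temple".
Within "market forest linen", the head is "linen" (specifically "forest linen") and the modifier is "market".
Within "forest linen", the head is "linen" and the modifier is "forest".
Within "ivory lantern", the head is "lantern" and the modifier is "ivory".
So the structure is [[monastery [temple [market [forest linen]]]] [ivory lantern]].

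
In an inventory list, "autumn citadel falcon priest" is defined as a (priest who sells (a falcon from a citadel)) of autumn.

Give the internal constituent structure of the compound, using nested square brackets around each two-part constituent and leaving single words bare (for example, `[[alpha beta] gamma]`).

[autumn [[citadel falcon] priest]]

Whole compound: head "priest" (specifically "citadel falcon priest"), modifier "autumn".
Inside "citadel falcon priest": head "priest", modifier "citadel falcon".
Inside "citadel falcon": head "falcon", modifier "citadel".
Putting it together: [autumn [[citadel falcon] priest]].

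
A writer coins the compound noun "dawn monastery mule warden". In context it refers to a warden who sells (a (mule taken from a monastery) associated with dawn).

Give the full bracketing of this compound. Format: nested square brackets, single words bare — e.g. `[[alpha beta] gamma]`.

The outermost head in the paraphrase is "warden", modified by "dawn monastery mule".
"dawn monastery mule" → head "mule" (specifically "monastery mule"), modifier "dawn".
"monastery mule" → head "mule", modifier "monastery".
Putting it together: [[dawn [monastery mule]] warden].

[[dawn [monastery mule]] warden]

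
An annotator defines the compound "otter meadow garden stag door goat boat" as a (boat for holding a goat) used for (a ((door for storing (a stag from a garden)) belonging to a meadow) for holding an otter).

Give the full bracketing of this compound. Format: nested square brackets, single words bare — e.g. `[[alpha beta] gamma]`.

[[otter [meadow [[garden stag] door]]] [goat boat]]

Overall it is a kind of boat (specifically "goat boat"); the modifier is "otter meadow garden stag door".
"otter meadow garden stag door" → head "door" (specifically "meadow garden stag door"), modifier "otter".
"meadow garden stag door" → head "door" (specifically "garden stag door"), modifier "meadow".
"garden stag door" → head "door", modifier "garden stag".
"garden stag" → head "stag", modifier "garden".
"goat boat" → head "boat", modifier "goat".
Assembled: [[otter [meadow [[garden stag] door]]] [goat boat]].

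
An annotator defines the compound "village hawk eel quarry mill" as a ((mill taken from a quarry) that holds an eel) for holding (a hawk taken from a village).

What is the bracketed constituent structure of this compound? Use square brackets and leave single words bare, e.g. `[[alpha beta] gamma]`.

Overall it is a kind of mill (specifically "eel quarry mill"); the modifier is "village hawk".
"village hawk" → head "hawk", modifier "village".
"eel quarry mill" → head "mill" (specifically "quarry mill"), modifier "eel".
"quarry mill" → head "mill", modifier "quarry".
So the structure is [[village hawk] [eel [quarry mill]]].

[[village hawk] [eel [quarry mill]]]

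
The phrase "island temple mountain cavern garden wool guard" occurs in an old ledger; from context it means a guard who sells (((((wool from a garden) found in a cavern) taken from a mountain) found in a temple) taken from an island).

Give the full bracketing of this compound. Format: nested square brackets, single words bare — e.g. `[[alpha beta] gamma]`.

Whole compound: head "guard", modifier "island temple mountain cavern garden wool".
"island temple mountain cavern garden wool" → head "wool" (specifically "temple mountain cavern garden wool"), modifier "island".
"temple mountain cavern garden wool" → head "wool" (specifically "mountain cavern garden wool"), modifier "temple".
"mountain cavern garden wool" → head "wool" (specifically "cavern garden wool"), modifier "mountain".
"cavern garden wool" → head "wool" (specifically "garden wool"), modifier "cavern".
"garden wool" → head "wool", modifier "garden".
Assembled: [[island [temple [mountain [cavern [garden wool]]]]] guard].

[[island [temple [mountain [cavern [garden wool]]]]] guard]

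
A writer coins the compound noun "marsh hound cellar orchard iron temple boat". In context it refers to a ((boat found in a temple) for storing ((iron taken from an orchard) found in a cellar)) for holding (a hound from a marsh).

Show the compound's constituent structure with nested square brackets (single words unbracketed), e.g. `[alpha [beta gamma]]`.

[[marsh hound] [[cellar [orchard iron]] [temple boat]]]

Overall it is a kind of boat (specifically "cellar orchard iron temple boat"); the modifier is "marsh hound".
Inside "marsh hound": head "hound", modifier "marsh".
Inside "cellar orchard iron temple boat": head "boat" (specifically "temple boat"), modifier "cellar orchard iron".
Inside "cellar orchard iron": head "iron" (specifically "orchard iron"), modifier "cellar".
Inside "orchard iron": head "iron", modifier "orchard".
Inside "temple boat": head "boat", modifier "temple".
Putting it together: [[marsh hound] [[cellar [orchard iron]] [temple boat]]].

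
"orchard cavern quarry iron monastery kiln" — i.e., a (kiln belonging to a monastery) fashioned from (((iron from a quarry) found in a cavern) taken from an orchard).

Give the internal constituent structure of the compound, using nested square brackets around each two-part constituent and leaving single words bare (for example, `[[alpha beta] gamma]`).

[[orchard [cavern [quarry iron]]] [monastery kiln]]

Whole compound: head "kiln" (specifically "monastery kiln"), modifier "orchard cavern quarry iron".
Inside "orchard cavern quarry iron": head "iron" (specifically "cavern quarry iron"), modifier "orchard".
Inside "cavern quarry iron": head "iron" (specifically "quarry iron"), modifier "cavern".
Inside "quarry iron": head "iron", modifier "quarry".
Inside "monastery kiln": head "kiln", modifier "monastery".
Assembled: [[orchard [cavern [quarry iron]]] [monastery kiln]].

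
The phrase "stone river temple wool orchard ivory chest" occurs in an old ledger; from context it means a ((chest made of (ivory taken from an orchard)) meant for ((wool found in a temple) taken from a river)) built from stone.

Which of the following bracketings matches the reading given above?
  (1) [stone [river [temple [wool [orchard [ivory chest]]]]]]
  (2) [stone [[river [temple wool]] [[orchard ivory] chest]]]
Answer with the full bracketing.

The paraphrase's head is the "chest" part ("river temple wool orchard ivory chest"); its modifier is "stone".
That top-level split, carried through the inner groups, gives [stone [[river [temple wool]] [[orchard ivory] chest]]].

[stone [[river [temple wool]] [[orchard ivory] chest]]]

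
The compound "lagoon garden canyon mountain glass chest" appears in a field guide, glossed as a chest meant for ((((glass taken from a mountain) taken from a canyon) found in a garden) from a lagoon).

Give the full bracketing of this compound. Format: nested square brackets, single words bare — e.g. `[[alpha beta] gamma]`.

[[lagoon [garden [canyon [mountain glass]]]] chest]

The outermost head in the paraphrase is "chest", modified by "lagoon garden canyon mountain glass".
Within "lagoon garden canyon mountain glass", the head is "glass" (specifically "garden canyon mountain glass") and the modifier is "lagoon".
Within "garden canyon mountain glass", the head is "glass" (specifically "canyon mountain glass") and the modifier is "garden".
Within "canyon mountain glass", the head is "glass" (specifically "mountain glass") and the modifier is "canyon".
Within "mountain glass", the head is "glass" and the modifier is "mountain".
So the structure is [[lagoon [garden [canyon [mountain glass]]]] chest].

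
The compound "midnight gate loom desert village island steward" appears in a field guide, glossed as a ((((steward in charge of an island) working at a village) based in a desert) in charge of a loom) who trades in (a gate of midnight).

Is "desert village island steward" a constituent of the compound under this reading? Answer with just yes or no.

The paraphrase groups the words so that "desert village island steward" is one unit: it corresponds to a single parenthesized sub-phrase.
The full structure is [[midnight gate] [loom [desert [village [island steward]]]]], in which [desert village island steward] is a constituent.

yes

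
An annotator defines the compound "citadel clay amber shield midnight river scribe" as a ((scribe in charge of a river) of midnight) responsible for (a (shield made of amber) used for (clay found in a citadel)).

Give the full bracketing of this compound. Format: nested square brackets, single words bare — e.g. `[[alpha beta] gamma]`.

At the top level: head "scribe" (specifically "midnight river scribe"); modifier "citadel clay amber shield".
Inside "citadel clay amber shield": head "shield" (specifically "amber shield"), modifier "citadel clay".
Inside "citadel clay": head "clay", modifier "citadel".
Inside "amber shield": head "shield", modifier "amber".
Inside "midnight river scribe": head "scribe" (specifically "river scribe"), modifier "midnight".
Inside "river scribe": head "scribe", modifier "river".
So the structure is [[[citadel clay] [amber shield]] [midnight [river scribe]]].

[[[citadel clay] [amber shield]] [midnight [river scribe]]]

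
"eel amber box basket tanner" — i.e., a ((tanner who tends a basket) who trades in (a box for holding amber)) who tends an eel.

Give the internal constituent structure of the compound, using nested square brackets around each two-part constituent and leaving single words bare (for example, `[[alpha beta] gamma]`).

[eel [[amber box] [basket tanner]]]

Whole compound: head "tanner" (specifically "amber box basket tanner"), modifier "eel".
Inside "amber box basket tanner": head "tanner" (specifically "basket tanner"), modifier "amber box".
Inside "amber box": head "box", modifier "amber".
Inside "basket tanner": head "tanner", modifier "basket".
So the structure is [eel [[amber box] [basket tanner]]].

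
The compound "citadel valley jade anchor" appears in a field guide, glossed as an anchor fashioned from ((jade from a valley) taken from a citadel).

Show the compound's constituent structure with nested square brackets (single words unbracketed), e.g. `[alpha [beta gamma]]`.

At the top level: head "anchor"; modifier "citadel valley jade".
"citadel valley jade" → head "jade" (specifically "valley jade"), modifier "citadel".
"valley jade" → head "jade", modifier "valley".
So the structure is [[citadel [valley jade]] anchor].

[[citadel [valley jade]] anchor]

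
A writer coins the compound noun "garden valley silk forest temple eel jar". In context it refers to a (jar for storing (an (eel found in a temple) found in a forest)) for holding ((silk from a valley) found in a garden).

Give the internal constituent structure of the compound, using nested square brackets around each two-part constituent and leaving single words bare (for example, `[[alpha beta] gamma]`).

[[garden [valley silk]] [[forest [temple eel]] jar]]

Overall it is a kind of jar (specifically "forest temple eel jar"); the modifier is "garden valley silk".
Inside "garden valley silk": head "silk" (specifically "valley silk"), modifier "garden".
Inside "valley silk": head "silk", modifier "valley".
Inside "forest temple eel jar": head "jar", modifier "forest temple eel".
Inside "forest temple eel": head "eel" (specifically "temple eel"), modifier "forest".
Inside "temple eel": head "eel", modifier "temple".
Assembled: [[garden [valley silk]] [[forest [temple eel]] jar]].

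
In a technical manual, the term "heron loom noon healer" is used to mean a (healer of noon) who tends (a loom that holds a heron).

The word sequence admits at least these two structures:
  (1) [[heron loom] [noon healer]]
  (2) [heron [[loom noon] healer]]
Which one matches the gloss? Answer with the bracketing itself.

The paraphrase's head is the "healer" part ("noon healer"); its modifier is "heron loom".
That top-level split, carried through the inner groups, gives [[heron loom] [noon healer]].

[[heron loom] [noon healer]]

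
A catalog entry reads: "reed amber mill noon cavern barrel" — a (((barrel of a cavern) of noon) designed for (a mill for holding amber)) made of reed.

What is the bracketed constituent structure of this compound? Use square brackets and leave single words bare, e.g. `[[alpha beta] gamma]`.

Whole compound: head "barrel" (specifically "amber mill noon cavern barrel"), modifier "reed".
"amber mill noon cavern barrel" → head "barrel" (specifically "noon cavern barrel"), modifier "amber mill".
"amber mill" → head "mill", modifier "amber".
"noon cavern barrel" → head "barrel" (specifically "cavern barrel"), modifier "noon".
"cavern barrel" → head "barrel", modifier "cavern".
Assembled: [reed [[amber mill] [noon [cavern barrel]]]].

[reed [[amber mill] [noon [cavern barrel]]]]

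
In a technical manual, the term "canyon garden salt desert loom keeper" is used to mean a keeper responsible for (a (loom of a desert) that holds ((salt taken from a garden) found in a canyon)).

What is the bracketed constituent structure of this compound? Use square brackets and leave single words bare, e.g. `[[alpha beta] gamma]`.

The outermost head in the paraphrase is "keeper", modified by "canyon garden salt desert loom".
Within "canyon garden salt desert loom", the head is "loom" (specifically "desert loom") and the modifier is "canyon garden salt".
Within "canyon garden salt", the head is "salt" (specifically "garden salt") and the modifier is "canyon".
Within "garden salt", the head is "salt" and the modifier is "garden".
Within "desert loom", the head is "loom" and the modifier is "desert".
Assembled: [[[canyon [garden salt]] [desert loom]] keeper].

[[[canyon [garden salt]] [desert loom]] keeper]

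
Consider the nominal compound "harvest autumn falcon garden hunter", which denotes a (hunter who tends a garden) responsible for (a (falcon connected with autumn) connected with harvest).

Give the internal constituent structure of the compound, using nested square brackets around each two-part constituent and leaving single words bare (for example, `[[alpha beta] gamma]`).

At the top level: head "hunter" (specifically "garden hunter"); modifier "harvest autumn falcon".
Within "harvest autumn falcon", the head is "falcon" (specifically "autumn falcon") and the modifier is "harvest".
Within "autumn falcon", the head is "falcon" and the modifier is "autumn".
Within "garden hunter", the head is "hunter" and the modifier is "garden".
Putting it together: [[harvest [autumn falcon]] [garden hunter]].

[[harvest [autumn falcon]] [garden hunter]]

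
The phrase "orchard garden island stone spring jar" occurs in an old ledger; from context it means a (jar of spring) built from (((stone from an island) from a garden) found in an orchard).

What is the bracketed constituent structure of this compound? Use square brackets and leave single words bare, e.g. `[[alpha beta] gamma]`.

[[orchard [garden [island stone]]] [spring jar]]

Overall it is a kind of jar (specifically "spring jar"); the modifier is "orchard garden island stone".
"orchard garden island stone" → head "stone" (specifically "garden island stone"), modifier "orchard".
"garden island stone" → head "stone" (specifically "island stone"), modifier "garden".
"island stone" → head "stone", modifier "island".
"spring jar" → head "jar", modifier "spring".
So the structure is [[orchard [garden [island stone]]] [spring jar]].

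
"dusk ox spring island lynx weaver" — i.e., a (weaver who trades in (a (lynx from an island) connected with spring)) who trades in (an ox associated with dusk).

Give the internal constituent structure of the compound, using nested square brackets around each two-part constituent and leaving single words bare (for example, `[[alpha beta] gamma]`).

[[dusk ox] [[spring [island lynx]] weaver]]

Overall it is a kind of weaver (specifically "spring island lynx weaver"); the modifier is "dusk ox".
Within "dusk ox", the head is "ox" and the modifier is "dusk".
Within "spring island lynx weaver", the head is "weaver" and the modifier is "spring island lynx".
Within "spring island lynx", the head is "lynx" (specifically "island lynx") and the modifier is "spring".
Within "island lynx", the head is "lynx" and the modifier is "island".
So the structure is [[dusk ox] [[spring [island lynx]] weaver]].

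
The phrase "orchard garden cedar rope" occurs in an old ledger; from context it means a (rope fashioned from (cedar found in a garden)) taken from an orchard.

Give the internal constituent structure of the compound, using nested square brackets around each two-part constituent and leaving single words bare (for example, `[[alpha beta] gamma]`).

Overall it is a kind of rope (specifically "garden cedar rope"); the modifier is "orchard".
"garden cedar rope" → head "rope", modifier "garden cedar".
"garden cedar" → head "cedar", modifier "garden".
Putting it together: [orchard [[garden cedar] rope]].

[orchard [[garden cedar] rope]]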